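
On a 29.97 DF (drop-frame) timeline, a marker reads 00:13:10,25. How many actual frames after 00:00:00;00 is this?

23701

As if non-drop at 30 labels/s: (0 × 3600 + 13 × 60 + 10) × 30 + 25 = 23725.
Minute boundaries passed: 13; those not divisible by 10: 13 − 1 = 12; dropped labels = 2 × 12 = 24.
Actual frame index = 23725 − 24 = 23701.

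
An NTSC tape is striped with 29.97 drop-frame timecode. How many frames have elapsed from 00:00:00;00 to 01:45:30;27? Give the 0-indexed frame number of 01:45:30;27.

As if non-drop at 30 labels/s: (1 × 3600 + 45 × 60 + 30) × 30 + 27 = 189927.
Minute boundaries passed: 105; those not divisible by 10: 105 − 10 = 95; dropped labels = 2 × 95 = 190.
Actual frame index = 189927 − 190 = 189737.

189737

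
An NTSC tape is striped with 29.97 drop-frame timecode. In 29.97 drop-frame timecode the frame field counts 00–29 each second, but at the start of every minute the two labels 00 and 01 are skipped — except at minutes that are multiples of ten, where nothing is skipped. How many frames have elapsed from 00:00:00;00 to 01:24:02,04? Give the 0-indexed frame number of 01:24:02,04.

As if non-drop at 30 labels/s: (1 × 3600 + 24 × 60 + 2) × 30 + 4 = 151264.
Minute boundaries passed: 84; those not divisible by 10: 84 − 8 = 76; dropped labels = 2 × 76 = 152.
Actual frame index = 151264 − 152 = 151112.

151112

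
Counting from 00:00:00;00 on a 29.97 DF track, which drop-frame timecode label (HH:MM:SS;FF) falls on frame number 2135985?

19:47:50;23

Ten DF minutes hold 17982 frames, so frame 2135985 lies in block 118 (frames 2121876–2139857) with 14109 frames into that block.
The block's first minute is 1800 frames and the rest 1798 each; 14109 frames reaches minute 7, so 118 × 18 + 7 × 2 = 2138 labels have been skipped so far.
Adding those back, label number 2135985 + 2138 = 2138123 at 30 labels/s is 71270 s + 23 f = 19 h 47 min 50 s frame 23, i.e. 19:47:50;23.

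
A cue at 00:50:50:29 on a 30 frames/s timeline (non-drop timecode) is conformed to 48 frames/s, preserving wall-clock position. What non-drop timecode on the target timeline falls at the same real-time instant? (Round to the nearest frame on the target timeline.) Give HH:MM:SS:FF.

Source frame index: (0×3600 + 50×60 + 50) × 30 + 29 = 91529.
Real time: 91529 / (30) = 91529/30 s.
Target frame: (91529/30) × (48) = 732232/5 ≈ 146446.400 → 146446.
At 48 labels/s: frame 146446 → 00:50:50:46.

00:50:50:46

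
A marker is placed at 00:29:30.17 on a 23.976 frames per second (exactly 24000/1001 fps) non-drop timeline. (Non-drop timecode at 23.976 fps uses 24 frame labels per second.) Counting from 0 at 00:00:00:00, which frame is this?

Total seconds to the label: (0 × 3600 + 29 × 60 + 30) = 1770.
Frame index = 1770 × 24 + 17 = 42497.

42497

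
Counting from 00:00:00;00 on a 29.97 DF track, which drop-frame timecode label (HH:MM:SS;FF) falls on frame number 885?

Ten DF minutes hold 17982 frames, so frame 885 lies in block 0 (frames 0–17981) with 885 frames into that block.
The block's first minute is 1800 frames and the rest 1798 each; 885 frames reaches minute 0, so 0 × 18 + 0 × 2 = 0 labels have been skipped so far.
Adding those back, label number 885 + 0 = 885 at 30 labels/s is 29 s + 15 f = 0 h 0 min 29 s frame 15, i.e. 00:00:29;15.

00:00:29;15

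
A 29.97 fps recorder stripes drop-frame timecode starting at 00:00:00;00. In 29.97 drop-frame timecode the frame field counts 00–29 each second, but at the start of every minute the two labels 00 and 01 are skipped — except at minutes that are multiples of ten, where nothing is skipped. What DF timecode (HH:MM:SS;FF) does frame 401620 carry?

Each 10-minute DF block holds 10 × 60 × 30 − 9 × 2 = 17982 frames. 401620 ÷ 17982 → 22 full blocks, remainder 6016.
Within the partial block the first minute is 1800 frames and each further minute 1798, so 3 further minute boundaries passed. Total skipped labels = 18 × 22 + 2 × 3 = 402.
Non-drop label index = 401620 + 402 = 402022; at 30 labels/s that is 03:43:20:22, i.e. DF 03:43:20;22.

03:43:20;22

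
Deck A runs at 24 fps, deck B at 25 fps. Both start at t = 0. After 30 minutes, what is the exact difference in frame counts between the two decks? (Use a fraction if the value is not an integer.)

1800 frames

30 min = 1800 s.
A emits 24 × 1800 = 43200 frames; B emits 25 × 1800 = 45000.
Difference = 1800 frames; B is ahead of A.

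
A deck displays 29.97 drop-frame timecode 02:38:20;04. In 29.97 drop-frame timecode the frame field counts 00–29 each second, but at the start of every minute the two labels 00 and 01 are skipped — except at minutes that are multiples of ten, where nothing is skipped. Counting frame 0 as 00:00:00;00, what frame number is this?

284718

Complete 10-minute blocks: 15, each 17982 frames → 269730.
Remaining 8 whole minutes in the current block: 1800 + 7 × 1798 = 14386 frames.
Within the current minute: 20 × 30 + 4 − 2 = 602 (labels ;00/;01 skipped at this minute). Total = 269730 + 14386 + 602 = 284718.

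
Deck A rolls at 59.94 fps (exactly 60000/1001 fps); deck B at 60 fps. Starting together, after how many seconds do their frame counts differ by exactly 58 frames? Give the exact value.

The gap grows by |60 − 60000/1001| = 60/1001 frames per second.
Time for a 58-frame gap: 58 ÷ (60/1001) = 29029/30 s.

29029/30 seconds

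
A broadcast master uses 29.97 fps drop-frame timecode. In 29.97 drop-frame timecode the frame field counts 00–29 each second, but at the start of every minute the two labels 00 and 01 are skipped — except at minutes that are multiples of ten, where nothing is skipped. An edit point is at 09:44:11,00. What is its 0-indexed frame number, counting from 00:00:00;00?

1050478

As if non-drop at 30 labels/s: (9 × 3600 + 44 × 60 + 11) × 30 + 0 = 1051530.
Minute boundaries passed: 584; those not divisible by 10: 584 − 58 = 526; dropped labels = 2 × 526 = 1052.
Actual frame index = 1051530 − 1052 = 1050478.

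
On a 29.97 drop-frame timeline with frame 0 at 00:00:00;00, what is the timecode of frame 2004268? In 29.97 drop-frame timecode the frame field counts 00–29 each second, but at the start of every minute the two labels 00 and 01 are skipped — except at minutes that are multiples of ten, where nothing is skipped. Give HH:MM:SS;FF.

Each 10-minute DF block holds 10 × 60 × 30 − 9 × 2 = 17982 frames. 2004268 ÷ 17982 → 111 full blocks, remainder 8266.
Within the partial block the first minute is 1800 frames and each further minute 1798, so 4 further minute boundaries passed. Total skipped labels = 18 × 111 + 2 × 4 = 2006.
Non-drop label index = 2004268 + 2006 = 2006274; at 30 labels/s that is 18:34:35:24, i.e. DF 18:34:35;24.

18:34:35;24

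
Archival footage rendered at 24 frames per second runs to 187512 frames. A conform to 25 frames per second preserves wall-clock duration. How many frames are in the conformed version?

195325 frames

Target frames = source frames × (target rate / source rate) = 187512 × (25)/(24) = 187512 × 25/24 = 195325.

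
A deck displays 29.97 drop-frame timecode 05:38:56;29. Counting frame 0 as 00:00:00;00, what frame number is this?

As if non-drop at 30 labels/s: (5 × 3600 + 38 × 60 + 56) × 30 + 29 = 610109.
Minute boundaries passed: 338; those not divisible by 10: 338 − 33 = 305; dropped labels = 2 × 305 = 610.
Actual frame index = 610109 − 610 = 609499.

609499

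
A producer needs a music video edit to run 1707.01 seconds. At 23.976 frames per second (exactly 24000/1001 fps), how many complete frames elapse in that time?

40927 frames

Frames = 1707.01 × 24000/1001 = 40968240/1001 ≈ 40927.3127.
Complete frames: 40927.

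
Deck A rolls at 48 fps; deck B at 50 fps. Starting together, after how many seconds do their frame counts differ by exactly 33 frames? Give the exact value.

The gap grows by |50 − 48| = 2 frames per second.
Time for a 33-frame gap: 33 ÷ (2) = 16.5 s.

16.5 seconds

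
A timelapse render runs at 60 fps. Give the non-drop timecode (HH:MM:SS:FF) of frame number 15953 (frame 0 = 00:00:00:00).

00:04:25:53

15953 ÷ 60 = 265 full seconds, remainder 53 frames.
265 s = 0 h 4 min 25 s.
Timecode: 00:04:25:53.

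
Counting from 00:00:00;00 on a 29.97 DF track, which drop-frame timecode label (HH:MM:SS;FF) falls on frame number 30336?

Each 10-minute DF block holds 10 × 60 × 30 − 9 × 2 = 17982 frames. 30336 ÷ 17982 → 1 full block, remainder 12354.
Within the partial block the first minute is 1800 frames and each further minute 1798, so 6 further minute boundaries passed. Total skipped labels = 18 × 1 + 2 × 6 = 30.
Non-drop label index = 30336 + 30 = 30366; at 30 labels/s that is 00:16:52:06, i.e. DF 00:16:52;06.

00:16:52;06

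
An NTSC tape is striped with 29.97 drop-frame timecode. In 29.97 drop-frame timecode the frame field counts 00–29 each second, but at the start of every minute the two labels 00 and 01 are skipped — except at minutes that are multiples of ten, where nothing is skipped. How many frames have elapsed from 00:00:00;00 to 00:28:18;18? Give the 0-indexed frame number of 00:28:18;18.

Complete 10-minute blocks: 2, each 17982 frames → 35964.
Remaining 8 whole minutes in the current block: 1800 + 7 × 1798 = 14386 frames.
Within the current minute: 18 × 30 + 18 − 2 = 556 (labels ;00/;01 skipped at this minute). Total = 35964 + 14386 + 556 = 50906.

50906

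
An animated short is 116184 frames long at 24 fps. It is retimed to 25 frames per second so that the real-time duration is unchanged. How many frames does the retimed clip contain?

121025 frames

Target frames = source frames × (target rate / source rate) = 116184 × (25)/(24) = 116184 × 25/24 = 121025.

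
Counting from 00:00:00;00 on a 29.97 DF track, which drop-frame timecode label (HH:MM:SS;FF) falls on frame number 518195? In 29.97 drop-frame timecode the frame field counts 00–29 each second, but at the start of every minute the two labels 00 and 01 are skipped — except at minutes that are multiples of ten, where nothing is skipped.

04:48:10;15

Each 10-minute DF block holds 10 × 60 × 30 − 9 × 2 = 17982 frames. 518195 ÷ 17982 → 28 full blocks, remainder 14699.
Within the partial block the first minute is 1800 frames and each further minute 1798, so 8 further minute boundaries passed. Total skipped labels = 18 × 28 + 2 × 8 = 520.
Non-drop label index = 518195 + 520 = 518715; at 30 labels/s that is 04:48:10:15, i.e. DF 04:48:10;15.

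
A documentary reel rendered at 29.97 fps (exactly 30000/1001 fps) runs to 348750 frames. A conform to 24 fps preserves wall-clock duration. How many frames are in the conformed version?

Target frames = source frames × (target rate / source rate) = 348750 × (24)/(30000/1001) = 348750 × 1001/1250 = 279279.

279279 frames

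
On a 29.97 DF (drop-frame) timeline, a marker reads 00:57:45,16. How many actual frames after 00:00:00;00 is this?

Complete 10-minute blocks: 5, each 17982 frames → 89910.
Remaining 7 whole minutes in the current block: 1800 + 6 × 1798 = 12588 frames.
Within the current minute: 45 × 30 + 16 − 2 = 1364 (labels ;00/;01 skipped at this minute). Total = 89910 + 12588 + 1364 = 103862.

103862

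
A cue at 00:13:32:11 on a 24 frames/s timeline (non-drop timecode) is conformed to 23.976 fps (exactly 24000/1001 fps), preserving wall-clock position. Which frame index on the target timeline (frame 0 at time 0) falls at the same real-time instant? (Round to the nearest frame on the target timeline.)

Source frame index: (0×3600 + 13×60 + 32) × 24 + 11 = 19499.
Real time: 19499 / (24) = 19499/24 s.
Target frame: (19499/24) × (24000/1001) = 19499000/1001 ≈ 19479.520 → 19480.

frame 19480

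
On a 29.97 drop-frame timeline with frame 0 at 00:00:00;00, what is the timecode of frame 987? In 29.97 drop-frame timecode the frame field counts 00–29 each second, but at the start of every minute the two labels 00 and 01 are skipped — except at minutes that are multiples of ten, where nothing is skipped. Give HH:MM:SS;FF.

00:00:32;27

Each 10-minute DF block holds 10 × 60 × 30 − 9 × 2 = 17982 frames. 987 ÷ 17982 → 0 full blocks, remainder 987.
Within the partial block the first minute is 1800 frames and each further minute 1798, so 0 further minute boundaries passed. Total skipped labels = 18 × 0 + 2 × 0 = 0.
Non-drop label index = 987 + 0 = 987; at 30 labels/s that is 00:00:32:27, i.e. DF 00:00:32;27.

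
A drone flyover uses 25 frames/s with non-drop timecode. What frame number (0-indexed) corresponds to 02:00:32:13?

180813

Total seconds to the label: (2 × 3600 + 0 × 60 + 32) = 7232.
Frame index = 7232 × 25 + 13 = 180813.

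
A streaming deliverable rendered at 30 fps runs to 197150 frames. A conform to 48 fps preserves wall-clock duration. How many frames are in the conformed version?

315440 frames

Target frames = source frames × (target rate / source rate) = 197150 × (48)/(30) = 197150 × 8/5 = 315440.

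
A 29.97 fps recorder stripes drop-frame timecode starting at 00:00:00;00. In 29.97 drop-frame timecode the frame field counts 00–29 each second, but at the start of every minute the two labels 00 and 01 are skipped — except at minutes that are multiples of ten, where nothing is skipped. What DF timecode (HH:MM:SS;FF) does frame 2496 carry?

00:01:23;08

Each 10-minute DF block holds 10 × 60 × 30 − 9 × 2 = 17982 frames. 2496 ÷ 17982 → 0 full blocks, remainder 2496.
Within the partial block the first minute is 1800 frames and each further minute 1798, so 1 further minute boundary passed. Total skipped labels = 18 × 0 + 2 × 1 = 2.
Non-drop label index = 2496 + 2 = 2498; at 30 labels/s that is 00:01:23:08, i.e. DF 00:01:23;08.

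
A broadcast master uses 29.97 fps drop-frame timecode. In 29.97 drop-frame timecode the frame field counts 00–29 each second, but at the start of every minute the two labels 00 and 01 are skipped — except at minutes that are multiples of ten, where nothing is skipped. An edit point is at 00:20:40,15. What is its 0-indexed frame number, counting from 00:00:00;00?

37179

As if non-drop at 30 labels/s: (0 × 3600 + 20 × 60 + 40) × 30 + 15 = 37215.
Minute boundaries passed: 20; those not divisible by 10: 20 − 2 = 18; dropped labels = 2 × 18 = 36.
Actual frame index = 37215 − 36 = 37179.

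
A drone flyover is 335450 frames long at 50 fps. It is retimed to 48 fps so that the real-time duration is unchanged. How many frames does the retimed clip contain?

Target frames = source frames × (target rate / source rate) = 335450 × (48)/(50) = 335450 × 24/25 = 322032.

322032 frames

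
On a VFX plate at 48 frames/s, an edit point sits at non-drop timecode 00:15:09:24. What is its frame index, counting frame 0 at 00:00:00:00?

frame 43656

Total seconds to the label: (0 × 3600 + 15 × 60 + 9) = 909.
Frame index = 909 × 48 + 24 = 43656.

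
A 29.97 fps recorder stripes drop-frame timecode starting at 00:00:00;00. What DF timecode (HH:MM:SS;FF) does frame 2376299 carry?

22:01:29;07

Each 10-minute DF block holds 10 × 60 × 30 − 9 × 2 = 17982 frames. 2376299 ÷ 17982 → 132 full blocks, remainder 2675.
Within the partial block the first minute is 1800 frames and each further minute 1798, so 1 further minute boundary passed. Total skipped labels = 18 × 132 + 2 × 1 = 2378.
Non-drop label index = 2376299 + 2378 = 2378677; at 30 labels/s that is 22:01:29:07, i.e. DF 22:01:29;07.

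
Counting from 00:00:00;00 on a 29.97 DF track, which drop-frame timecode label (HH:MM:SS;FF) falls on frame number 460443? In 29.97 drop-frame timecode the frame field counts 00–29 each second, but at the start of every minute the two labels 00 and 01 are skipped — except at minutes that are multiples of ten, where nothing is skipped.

Ten DF minutes hold 17982 frames, so frame 460443 lies in block 25 (frames 449550–467531) with 10893 frames into that block.
The block's first minute is 1800 frames and the rest 1798 each; 10893 frames reaches minute 6, so 25 × 18 + 6 × 2 = 462 labels have been skipped so far.
Adding those back, label number 460443 + 462 = 460905 at 30 labels/s is 15363 s + 15 f = 4 h 16 min 3 s frame 15, i.e. 04:16:03;15.

04:16:03;15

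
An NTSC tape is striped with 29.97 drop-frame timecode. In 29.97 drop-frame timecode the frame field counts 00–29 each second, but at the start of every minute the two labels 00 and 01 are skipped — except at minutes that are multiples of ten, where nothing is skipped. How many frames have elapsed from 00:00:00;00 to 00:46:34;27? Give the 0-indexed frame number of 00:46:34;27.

As if non-drop at 30 labels/s: (0 × 3600 + 46 × 60 + 34) × 30 + 27 = 83847.
Minute boundaries passed: 46; those not divisible by 10: 46 − 4 = 42; dropped labels = 2 × 42 = 84.
Actual frame index = 83847 − 84 = 83763.

83763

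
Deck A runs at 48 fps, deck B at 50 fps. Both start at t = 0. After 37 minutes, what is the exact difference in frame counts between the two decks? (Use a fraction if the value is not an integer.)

37 min = 2220 s.
A emits 48 × 2220 = 106560 frames; B emits 50 × 2220 = 111000.
Difference = 4440 frames; B is ahead of A.

4440 frames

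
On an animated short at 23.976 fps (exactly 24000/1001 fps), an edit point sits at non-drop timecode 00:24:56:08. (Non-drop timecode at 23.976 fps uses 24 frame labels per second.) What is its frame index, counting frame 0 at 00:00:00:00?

Total seconds to the label: (0 × 3600 + 24 × 60 + 56) = 1496.
Frame index = 1496 × 24 + 8 = 35912.

35912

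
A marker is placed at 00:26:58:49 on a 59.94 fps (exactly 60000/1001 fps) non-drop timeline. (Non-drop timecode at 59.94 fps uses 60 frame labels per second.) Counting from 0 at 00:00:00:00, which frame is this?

Total seconds to the label: (0 × 3600 + 26 × 60 + 58) = 1618.
Frame index = 1618 × 60 + 49 = 97129.

frame 97129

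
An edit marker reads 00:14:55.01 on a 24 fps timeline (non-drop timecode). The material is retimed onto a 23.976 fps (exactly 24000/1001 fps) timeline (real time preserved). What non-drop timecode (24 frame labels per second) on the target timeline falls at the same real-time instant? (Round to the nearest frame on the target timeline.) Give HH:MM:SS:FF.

00:14:54:04

Source frame index: (0×3600 + 14×60 + 55) × 24 + 1 = 21481.
Real time: 21481 / (24) = 21481/24 s.
Target frame: (21481/24) × (24000/1001) = 21481000/1001 ≈ 21459.540 → 21460.
At 24 labels/s: frame 21460 → 00:14:54:04.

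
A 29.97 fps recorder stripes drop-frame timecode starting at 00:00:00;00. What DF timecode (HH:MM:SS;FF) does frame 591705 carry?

Ten DF minutes hold 17982 frames, so frame 591705 lies in block 32 (frames 575424–593405) with 16281 frames into that block.
The block's first minute is 1800 frames and the rest 1798 each; 16281 frames reaches minute 9, so 32 × 18 + 9 × 2 = 594 labels have been skipped so far.
Adding those back, label number 591705 + 594 = 592299 at 30 labels/s is 19743 s + 9 f = 5 h 29 min 3 s frame 9, i.e. 05:29:03;09.

05:29:03;09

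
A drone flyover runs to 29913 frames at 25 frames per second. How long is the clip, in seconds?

1196.52 seconds

Running time = 29913 / (25) = 1196.52 s.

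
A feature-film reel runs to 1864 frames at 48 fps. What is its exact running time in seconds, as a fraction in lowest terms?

233/6 seconds

Running time = 1864 ÷ (48) = 1864 × 1/48 = 233/6 s.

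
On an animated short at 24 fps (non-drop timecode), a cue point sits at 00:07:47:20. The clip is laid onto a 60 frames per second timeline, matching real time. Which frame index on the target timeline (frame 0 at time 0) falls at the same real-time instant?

Source frame index: (0×3600 + 7×60 + 47) × 24 + 20 = 11228.
Real time: 11228 / (24) = 2807/6 s.
Target frame: (2807/6) × (60) = 28070.

frame 28070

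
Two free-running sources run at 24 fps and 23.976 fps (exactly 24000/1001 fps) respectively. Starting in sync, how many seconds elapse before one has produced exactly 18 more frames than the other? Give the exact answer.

750.75 seconds

The gap grows by |24000/1001 − 24| = 24/1001 frames per second.
Time for a 18-frame gap: 18 ÷ (24/1001) = 750.75 s.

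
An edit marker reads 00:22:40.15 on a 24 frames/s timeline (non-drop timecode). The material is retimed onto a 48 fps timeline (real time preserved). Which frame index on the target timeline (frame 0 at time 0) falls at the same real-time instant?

frame 65310

Source frame index: (0×3600 + 22×60 + 40) × 24 + 15 = 32655.
Real time: 32655 / (24) = 10885/8 s.
Target frame: (10885/8) × (48) = 65310.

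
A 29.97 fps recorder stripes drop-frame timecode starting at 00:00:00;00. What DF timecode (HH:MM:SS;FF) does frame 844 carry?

00:00:28;04

Ten DF minutes hold 17982 frames, so frame 844 lies in block 0 (frames 0–17981) with 844 frames into that block.
The block's first minute is 1800 frames and the rest 1798 each; 844 frames reaches minute 0, so 0 × 18 + 0 × 2 = 0 labels have been skipped so far.
Adding those back, label number 844 + 0 = 844 at 30 labels/s is 28 s + 4 f = 0 h 0 min 28 s frame 4, i.e. 00:00:28;04.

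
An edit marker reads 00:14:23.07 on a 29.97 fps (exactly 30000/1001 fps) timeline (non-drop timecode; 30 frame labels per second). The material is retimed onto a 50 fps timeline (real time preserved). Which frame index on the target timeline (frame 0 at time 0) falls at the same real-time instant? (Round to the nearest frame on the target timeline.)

frame 43205

Source frame index: (0×3600 + 14×60 + 23) × 30 + 7 = 25897.
Real time: 25897 / (30000/1001) = 25922897/30000 s.
Target frame: (25922897/30000) × (50) = 25922897/600 ≈ 43204.828 → 43205.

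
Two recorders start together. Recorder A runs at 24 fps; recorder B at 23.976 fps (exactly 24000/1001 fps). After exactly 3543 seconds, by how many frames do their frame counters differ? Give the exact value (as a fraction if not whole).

A emits 24 × 3543 = 85032 frames; B emits 24000/1001 × 3543 = 85032000/1001.
Difference = 85032/1001 frames (≈ 84.9471); B is behind A.

85032/1001 frames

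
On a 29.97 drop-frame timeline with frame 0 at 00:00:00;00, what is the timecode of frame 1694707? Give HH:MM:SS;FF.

15:42:26;23

Ten DF minutes hold 17982 frames, so frame 1694707 lies in block 94 (frames 1690308–1708289) with 4399 frames into that block.
The block's first minute is 1800 frames and the rest 1798 each; 4399 frames reaches minute 2, so 94 × 18 + 2 × 2 = 1696 labels have been skipped so far.
Adding those back, label number 1694707 + 1696 = 1696403 at 30 labels/s is 56546 s + 23 f = 15 h 42 min 26 s frame 23, i.e. 15:42:26;23.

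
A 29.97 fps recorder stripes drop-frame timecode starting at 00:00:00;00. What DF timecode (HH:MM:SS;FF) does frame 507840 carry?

Ten DF minutes hold 17982 frames, so frame 507840 lies in block 28 (frames 503496–521477) with 4344 frames into that block.
The block's first minute is 1800 frames and the rest 1798 each; 4344 frames reaches minute 2, so 28 × 18 + 2 × 2 = 508 labels have been skipped so far.
Adding those back, label number 507840 + 508 = 508348 at 30 labels/s is 16944 s + 28 f = 4 h 42 min 24 s frame 28, i.e. 04:42:24;28.

04:42:24;28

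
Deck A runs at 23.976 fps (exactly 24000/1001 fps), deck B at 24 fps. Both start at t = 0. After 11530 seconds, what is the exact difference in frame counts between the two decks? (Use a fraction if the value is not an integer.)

276720/1001 frames

A emits 24000/1001 × 11530 = 276720000/1001 frames; B emits 24 × 11530 = 276720.
Difference = 276720/1001 frames (≈ 276.4436); B is ahead of A.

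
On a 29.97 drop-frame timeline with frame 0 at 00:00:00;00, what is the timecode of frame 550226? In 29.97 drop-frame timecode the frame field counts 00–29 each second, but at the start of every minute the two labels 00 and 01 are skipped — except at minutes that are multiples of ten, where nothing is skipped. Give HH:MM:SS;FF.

05:05:59;06

Ten DF minutes hold 17982 frames, so frame 550226 lies in block 30 (frames 539460–557441) with 10766 frames into that block.
The block's first minute is 1800 frames and the rest 1798 each; 10766 frames reaches minute 5, so 30 × 18 + 5 × 2 = 550 labels have been skipped so far.
Adding those back, label number 550226 + 550 = 550776 at 30 labels/s is 18359 s + 6 f = 5 h 5 min 59 s frame 6, i.e. 05:05:59;06.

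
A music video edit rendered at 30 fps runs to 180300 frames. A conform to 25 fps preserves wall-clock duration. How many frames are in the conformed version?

Target frames = source frames × (target rate / source rate) = 180300 × (25)/(30) = 180300 × 5/6 = 150250.

150250 frames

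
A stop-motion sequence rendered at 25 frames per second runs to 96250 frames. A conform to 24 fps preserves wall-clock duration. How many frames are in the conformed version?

92400 frames

Target frames = source frames × (target rate / source rate) = 96250 × (24)/(25) = 96250 × 24/25 = 92400.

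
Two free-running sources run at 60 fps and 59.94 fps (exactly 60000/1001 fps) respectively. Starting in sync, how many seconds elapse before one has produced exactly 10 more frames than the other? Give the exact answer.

1001/6 seconds

The gap grows by |60000/1001 − 60| = 60/1001 frames per second.
Time for a 10-frame gap: 10 ÷ (60/1001) = 1001/6 s.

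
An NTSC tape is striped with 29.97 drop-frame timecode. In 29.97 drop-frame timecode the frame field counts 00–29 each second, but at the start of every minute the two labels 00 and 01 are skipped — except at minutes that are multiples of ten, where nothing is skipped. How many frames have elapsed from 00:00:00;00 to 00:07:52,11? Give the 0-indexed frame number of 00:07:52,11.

Complete 10-minute blocks: 0, each 17982 frames → 0.
Remaining 7 whole minutes in the current block: 1800 + 6 × 1798 = 12588 frames.
Within the current minute: 52 × 30 + 11 − 2 = 1569 (labels ;00/;01 skipped at this minute). Total = 0 + 12588 + 1569 = 14157.

14157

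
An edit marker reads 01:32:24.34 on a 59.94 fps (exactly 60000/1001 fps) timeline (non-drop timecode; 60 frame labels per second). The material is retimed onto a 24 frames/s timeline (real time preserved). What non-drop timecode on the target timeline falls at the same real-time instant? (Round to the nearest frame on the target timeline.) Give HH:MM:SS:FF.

01:32:30:03

Source frame index: (1×3600 + 32×60 + 24) × 60 + 34 = 332674.
Real time: 332674 / (60000/1001) = 166503337/30000 s.
Target frame: (166503337/30000) × (24) = 166503337/1250 ≈ 133202.670 → 133203.
At 24 labels/s: frame 133203 → 01:32:30:03.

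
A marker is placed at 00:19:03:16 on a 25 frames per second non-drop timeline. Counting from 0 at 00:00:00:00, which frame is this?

Total seconds to the label: (0 × 3600 + 19 × 60 + 3) = 1143.
Frame index = 1143 × 25 + 16 = 28591.

frame 28591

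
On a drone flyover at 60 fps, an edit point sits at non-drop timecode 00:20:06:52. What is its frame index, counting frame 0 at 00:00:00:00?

Total seconds to the label: (0 × 3600 + 20 × 60 + 6) = 1206.
Frame index = 1206 × 60 + 52 = 72412.

72412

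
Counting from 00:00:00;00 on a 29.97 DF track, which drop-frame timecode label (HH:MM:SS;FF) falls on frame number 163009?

01:30:39;01

Each 10-minute DF block holds 10 × 60 × 30 − 9 × 2 = 17982 frames. 163009 ÷ 17982 → 9 full blocks, remainder 1171.
Within the partial block the first minute is 1800 frames and each further minute 1798, so 0 further minute boundaries passed. Total skipped labels = 18 × 9 + 2 × 0 = 162.
Non-drop label index = 163009 + 162 = 163171; at 30 labels/s that is 01:30:39:01, i.e. DF 01:30:39;01.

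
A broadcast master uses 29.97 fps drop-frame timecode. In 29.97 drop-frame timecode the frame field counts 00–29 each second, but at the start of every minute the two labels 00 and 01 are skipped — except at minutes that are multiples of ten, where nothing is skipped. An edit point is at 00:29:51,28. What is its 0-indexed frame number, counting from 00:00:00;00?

53704

As if non-drop at 30 labels/s: (0 × 3600 + 29 × 60 + 51) × 30 + 28 = 53758.
Minute boundaries passed: 29; those not divisible by 10: 29 − 2 = 27; dropped labels = 2 × 27 = 54.
Actual frame index = 53758 − 54 = 53704.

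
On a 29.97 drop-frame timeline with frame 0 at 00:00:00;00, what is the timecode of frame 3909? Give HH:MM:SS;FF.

00:02:10;13

Each 10-minute DF block holds 10 × 60 × 30 − 9 × 2 = 17982 frames. 3909 ÷ 17982 → 0 full blocks, remainder 3909.
Within the partial block the first minute is 1800 frames and each further minute 1798, so 2 further minute boundaries passed. Total skipped labels = 18 × 0 + 2 × 2 = 4.
Non-drop label index = 3909 + 4 = 3913; at 30 labels/s that is 00:02:10:13, i.e. DF 00:02:10;13.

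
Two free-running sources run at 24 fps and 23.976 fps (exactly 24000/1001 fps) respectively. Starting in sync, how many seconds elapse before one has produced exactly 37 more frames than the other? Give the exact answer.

The gap grows by |24000/1001 − 24| = 24/1001 frames per second.
Time for a 37-frame gap: 37 ÷ (24/1001) = 37037/24 s.

37037/24 seconds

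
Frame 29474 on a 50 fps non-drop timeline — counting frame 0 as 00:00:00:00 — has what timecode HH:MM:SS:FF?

29474 ÷ 50 = 589 full seconds, remainder 24 frames.
589 s = 0 h 9 min 49 s.
Timecode: 00:09:49:24.

00:09:49:24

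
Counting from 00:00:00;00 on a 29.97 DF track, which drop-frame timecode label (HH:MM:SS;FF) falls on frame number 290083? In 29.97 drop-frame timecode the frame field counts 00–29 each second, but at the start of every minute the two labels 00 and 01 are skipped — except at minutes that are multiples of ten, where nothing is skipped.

Ten DF minutes hold 17982 frames, so frame 290083 lies in block 16 (frames 287712–305693) with 2371 frames into that block.
The block's first minute is 1800 frames and the rest 1798 each; 2371 frames reaches minute 1, so 16 × 18 + 1 × 2 = 290 labels have been skipped so far.
Adding those back, label number 290083 + 290 = 290373 at 30 labels/s is 9679 s + 3 f = 2 h 41 min 19 s frame 3, i.e. 02:41:19;03.

02:41:19;03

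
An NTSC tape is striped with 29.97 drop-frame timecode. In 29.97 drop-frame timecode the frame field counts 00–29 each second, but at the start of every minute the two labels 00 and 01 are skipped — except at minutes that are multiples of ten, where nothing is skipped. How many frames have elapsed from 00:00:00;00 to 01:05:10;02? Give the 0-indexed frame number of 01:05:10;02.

As if non-drop at 30 labels/s: (1 × 3600 + 5 × 60 + 10) × 30 + 2 = 117302.
Minute boundaries passed: 65; those not divisible by 10: 65 − 6 = 59; dropped labels = 2 × 59 = 118.
Actual frame index = 117302 − 118 = 117184.

117184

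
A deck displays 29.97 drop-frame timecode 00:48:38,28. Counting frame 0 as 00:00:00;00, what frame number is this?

87480

As if non-drop at 30 labels/s: (0 × 3600 + 48 × 60 + 38) × 30 + 28 = 87568.
Minute boundaries passed: 48; those not divisible by 10: 48 − 4 = 44; dropped labels = 2 × 44 = 88.
Actual frame index = 87568 − 88 = 87480.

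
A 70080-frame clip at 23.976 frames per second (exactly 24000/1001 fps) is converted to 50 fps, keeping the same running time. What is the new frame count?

146146 frames

Target frames = source frames × (target rate / source rate) = 70080 × (50)/(24000/1001) = 70080 × 1001/480 = 146146.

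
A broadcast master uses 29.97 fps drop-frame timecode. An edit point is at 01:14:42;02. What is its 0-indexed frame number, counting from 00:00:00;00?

134328

As if non-drop at 30 labels/s: (1 × 3600 + 14 × 60 + 42) × 30 + 2 = 134462.
Minute boundaries passed: 74; those not divisible by 10: 74 − 7 = 67; dropped labels = 2 × 67 = 134.
Actual frame index = 134462 − 134 = 134328.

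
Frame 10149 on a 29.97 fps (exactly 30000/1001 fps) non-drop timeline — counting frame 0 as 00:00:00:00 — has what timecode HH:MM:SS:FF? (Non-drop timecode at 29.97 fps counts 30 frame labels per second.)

00:05:38:09

10149 ÷ 30 = 338 full seconds, remainder 9 frames.
338 s = 0 h 5 min 38 s.
Timecode: 00:05:38:09.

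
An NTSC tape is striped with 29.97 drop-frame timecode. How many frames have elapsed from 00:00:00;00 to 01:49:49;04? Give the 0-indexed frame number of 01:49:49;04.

Complete 10-minute blocks: 10, each 17982 frames → 179820.
Remaining 9 whole minutes in the current block: 1800 + 8 × 1798 = 16184 frames.
Within the current minute: 49 × 30 + 4 − 2 = 1472 (labels ;00/;01 skipped at this minute). Total = 179820 + 16184 + 1472 = 197476.

197476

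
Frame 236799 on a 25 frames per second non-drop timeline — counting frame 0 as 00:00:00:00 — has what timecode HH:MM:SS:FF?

236799 ÷ 25 = 9471 full seconds, remainder 24 frames.
9471 s = 2 h 37 min 51 s.
Timecode: 02:37:51:24.

02:37:51:24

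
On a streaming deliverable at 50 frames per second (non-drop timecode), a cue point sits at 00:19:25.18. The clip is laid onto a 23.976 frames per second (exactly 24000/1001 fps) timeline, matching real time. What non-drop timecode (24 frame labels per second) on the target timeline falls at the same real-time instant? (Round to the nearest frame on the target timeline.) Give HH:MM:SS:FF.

Source frame index: (0×3600 + 19×60 + 25) × 50 + 18 = 58268.
Real time: 58268 / (50) = 29134/25 s.
Target frame: (29134/25) × (24000/1001) = 3995520/143 ≈ 27940.699 → 27941.
At 24 labels/s: frame 27941 → 00:19:24:05.

00:19:24:05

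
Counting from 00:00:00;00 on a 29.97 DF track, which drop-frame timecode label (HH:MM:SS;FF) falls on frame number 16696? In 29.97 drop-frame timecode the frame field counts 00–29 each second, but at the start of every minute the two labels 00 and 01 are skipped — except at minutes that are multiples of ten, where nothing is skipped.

Ten DF minutes hold 17982 frames, so frame 16696 lies in block 0 (frames 0–17981) with 16696 frames into that block.
The block's first minute is 1800 frames and the rest 1798 each; 16696 frames reaches minute 9, so 0 × 18 + 9 × 2 = 18 labels have been skipped so far.
Adding those back, label number 16696 + 18 = 16714 at 30 labels/s is 557 s + 4 f = 0 h 9 min 17 s frame 4, i.e. 00:09:17;04.

00:09:17;04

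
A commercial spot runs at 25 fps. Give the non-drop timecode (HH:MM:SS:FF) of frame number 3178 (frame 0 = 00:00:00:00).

00:02:07:03

3178 ÷ 25 = 127 full seconds, remainder 3 frames.
127 s = 0 h 2 min 7 s.
Timecode: 00:02:07:03.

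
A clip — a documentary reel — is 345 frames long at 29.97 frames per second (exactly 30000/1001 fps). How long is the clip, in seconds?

11.5115 seconds

Running time = 345 / (30000/1001) = 11.5115 s.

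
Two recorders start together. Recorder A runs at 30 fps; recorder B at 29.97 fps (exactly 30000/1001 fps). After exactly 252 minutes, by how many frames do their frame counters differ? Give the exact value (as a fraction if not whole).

64800/143 frames

252 min = 15120 s.
A emits 30 × 15120 = 453600 frames; B emits 30000/1001 × 15120 = 64800000/143.
Difference = 64800/143 frames (≈ 453.1469); B is behind A.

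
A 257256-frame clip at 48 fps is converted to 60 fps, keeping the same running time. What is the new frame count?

321570 frames

Target frames = source frames × (target rate / source rate) = 257256 × (60)/(48) = 257256 × 5/4 = 321570.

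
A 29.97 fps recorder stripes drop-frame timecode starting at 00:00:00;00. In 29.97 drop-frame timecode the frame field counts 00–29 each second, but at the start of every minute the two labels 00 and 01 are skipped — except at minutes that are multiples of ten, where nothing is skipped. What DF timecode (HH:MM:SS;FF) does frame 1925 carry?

Ten DF minutes hold 17982 frames, so frame 1925 lies in block 0 (frames 0–17981) with 1925 frames into that block.
The block's first minute is 1800 frames and the rest 1798 each; 1925 frames reaches minute 1, so 0 × 18 + 1 × 2 = 2 labels have been skipped so far.
Adding those back, label number 1925 + 2 = 1927 at 30 labels/s is 64 s + 7 f = 0 h 1 min 4 s frame 7, i.e. 00:01:04;07.

00:01:04;07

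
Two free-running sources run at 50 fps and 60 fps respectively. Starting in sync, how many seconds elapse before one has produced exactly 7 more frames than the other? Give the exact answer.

The gap grows by |60 − 50| = 10 frames per second.
Time for a 7-frame gap: 7 ÷ (10) = 0.7 s.

0.7 seconds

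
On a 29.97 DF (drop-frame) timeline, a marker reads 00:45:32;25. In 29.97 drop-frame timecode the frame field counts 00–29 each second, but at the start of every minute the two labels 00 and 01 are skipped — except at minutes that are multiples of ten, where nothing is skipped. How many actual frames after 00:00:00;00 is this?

81903

As if non-drop at 30 labels/s: (0 × 3600 + 45 × 60 + 32) × 30 + 25 = 81985.
Minute boundaries passed: 45; those not divisible by 10: 45 − 4 = 41; dropped labels = 2 × 41 = 82.
Actual frame index = 81985 − 82 = 81903.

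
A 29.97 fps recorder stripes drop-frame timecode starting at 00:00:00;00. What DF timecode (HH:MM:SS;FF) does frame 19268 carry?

Each 10-minute DF block holds 10 × 60 × 30 − 9 × 2 = 17982 frames. 19268 ÷ 17982 → 1 full block, remainder 1286.
Within the partial block the first minute is 1800 frames and each further minute 1798, so 0 further minute boundaries passed. Total skipped labels = 18 × 1 + 2 × 0 = 18.
Non-drop label index = 19268 + 18 = 19286; at 30 labels/s that is 00:10:42:26, i.e. DF 00:10:42;26.

00:10:42;26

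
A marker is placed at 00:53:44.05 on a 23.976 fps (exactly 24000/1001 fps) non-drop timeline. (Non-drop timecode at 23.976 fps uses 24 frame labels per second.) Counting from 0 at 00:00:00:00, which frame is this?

Total seconds to the label: (0 × 3600 + 53 × 60 + 44) = 3224.
Frame index = 3224 × 24 + 5 = 77381.

frame 77381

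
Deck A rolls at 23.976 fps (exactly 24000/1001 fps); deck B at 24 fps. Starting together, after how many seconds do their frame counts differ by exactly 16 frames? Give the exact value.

2002/3 seconds

The gap grows by |24 − 24000/1001| = 24/1001 frames per second.
Time for a 16-frame gap: 16 ÷ (24/1001) = 2002/3 s.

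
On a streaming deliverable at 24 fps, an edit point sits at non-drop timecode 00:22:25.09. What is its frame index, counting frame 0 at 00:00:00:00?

32289

Total seconds to the label: (0 × 3600 + 22 × 60 + 25) = 1345.
Frame index = 1345 × 24 + 9 = 32289.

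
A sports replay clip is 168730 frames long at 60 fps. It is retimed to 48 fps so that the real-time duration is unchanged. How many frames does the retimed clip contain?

134984 frames

Target frames = source frames × (target rate / source rate) = 168730 × (48)/(60) = 168730 × 4/5 = 134984.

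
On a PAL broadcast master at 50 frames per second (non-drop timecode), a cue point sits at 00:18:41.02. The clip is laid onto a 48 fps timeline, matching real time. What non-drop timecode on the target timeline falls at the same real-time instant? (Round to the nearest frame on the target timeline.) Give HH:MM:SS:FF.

00:18:41:02

Source frame index: (0×3600 + 18×60 + 41) × 50 + 2 = 56052.
Real time: 56052 / (50) = 28026/25 s.
Target frame: (28026/25) × (48) = 1345248/25 ≈ 53809.920 → 53810.
At 48 labels/s: frame 53810 → 00:18:41:02.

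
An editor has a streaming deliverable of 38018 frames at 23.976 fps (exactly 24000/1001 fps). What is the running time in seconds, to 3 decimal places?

1585.667 seconds

Running time = 38018 × 1001/24000 = 19028009/12000 s ≈ 1585.667 s.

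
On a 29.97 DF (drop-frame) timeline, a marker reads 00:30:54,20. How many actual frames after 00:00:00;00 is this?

As if non-drop at 30 labels/s: (0 × 3600 + 30 × 60 + 54) × 30 + 20 = 55640.
Minute boundaries passed: 30; those not divisible by 10: 30 − 3 = 27; dropped labels = 2 × 27 = 54.
Actual frame index = 55640 − 54 = 55586.

55586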